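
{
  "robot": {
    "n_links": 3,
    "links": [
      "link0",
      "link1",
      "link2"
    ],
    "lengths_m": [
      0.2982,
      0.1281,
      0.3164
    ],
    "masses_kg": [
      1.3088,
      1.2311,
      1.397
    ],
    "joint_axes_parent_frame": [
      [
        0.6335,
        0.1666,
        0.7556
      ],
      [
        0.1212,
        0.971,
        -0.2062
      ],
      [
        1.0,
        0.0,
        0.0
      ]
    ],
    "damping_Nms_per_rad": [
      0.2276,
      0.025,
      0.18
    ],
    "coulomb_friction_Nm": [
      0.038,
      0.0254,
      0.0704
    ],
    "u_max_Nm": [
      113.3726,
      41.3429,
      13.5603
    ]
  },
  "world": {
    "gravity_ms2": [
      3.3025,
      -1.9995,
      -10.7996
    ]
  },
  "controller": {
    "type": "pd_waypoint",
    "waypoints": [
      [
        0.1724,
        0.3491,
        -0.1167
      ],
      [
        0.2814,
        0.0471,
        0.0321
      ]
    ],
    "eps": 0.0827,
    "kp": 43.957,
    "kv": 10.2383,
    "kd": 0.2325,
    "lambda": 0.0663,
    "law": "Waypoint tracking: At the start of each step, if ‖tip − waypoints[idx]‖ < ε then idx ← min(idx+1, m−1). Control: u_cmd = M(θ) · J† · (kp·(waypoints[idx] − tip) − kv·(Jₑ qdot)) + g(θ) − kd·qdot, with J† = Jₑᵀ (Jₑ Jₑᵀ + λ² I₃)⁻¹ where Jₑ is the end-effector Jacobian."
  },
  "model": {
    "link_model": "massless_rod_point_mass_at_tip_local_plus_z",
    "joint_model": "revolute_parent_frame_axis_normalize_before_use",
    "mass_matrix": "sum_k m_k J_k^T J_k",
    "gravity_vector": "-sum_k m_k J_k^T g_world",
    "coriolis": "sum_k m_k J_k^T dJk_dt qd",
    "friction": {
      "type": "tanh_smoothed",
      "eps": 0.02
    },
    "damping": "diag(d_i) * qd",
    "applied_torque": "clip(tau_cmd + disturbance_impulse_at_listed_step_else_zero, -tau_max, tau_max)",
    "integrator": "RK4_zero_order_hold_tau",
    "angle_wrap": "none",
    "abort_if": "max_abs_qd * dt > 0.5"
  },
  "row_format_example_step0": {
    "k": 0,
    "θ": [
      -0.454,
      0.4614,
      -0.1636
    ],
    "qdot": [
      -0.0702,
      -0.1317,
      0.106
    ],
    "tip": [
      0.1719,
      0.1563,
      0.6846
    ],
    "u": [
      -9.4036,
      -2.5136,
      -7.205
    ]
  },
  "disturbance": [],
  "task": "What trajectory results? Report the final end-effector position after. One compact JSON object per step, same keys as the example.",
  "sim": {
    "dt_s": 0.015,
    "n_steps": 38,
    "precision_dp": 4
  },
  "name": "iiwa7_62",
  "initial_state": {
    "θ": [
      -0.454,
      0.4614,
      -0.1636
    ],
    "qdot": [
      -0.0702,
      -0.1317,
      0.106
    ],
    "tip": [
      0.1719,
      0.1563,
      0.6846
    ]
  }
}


{"k":1,"\u03b8":[-0.4587,0.4621,-0.1662],"qdot":[-0.5558,0.2256,-0.4475],"tip":[0.1724,0.1583,0.6839],"u":[-7.6274,-2.9526,-5.7603]}
{"k":2,"\u03b8":[-0.47,0.4676,-0.1764],"qdot":[-0.9518,0.501,-0.916],"tip":[0.1756,0.163,0.6813],"u":[-5.5879,-3.2669,-4.5302]}
{"k":3,"\u03b8":[-0.4862,0.4765,-0.1936],"qdot":[-1.2083,0.6817,-1.3781],"tip":[0.1809,0.1699,0.677],"u":[-3.2841,-3.4387,-3.4546]}
{"k":4,"\u03b8":[-0.5048,0.4874,-0.2181],"qdot":[-1.2828,0.7665,-1.8857],"tip":[0.1878,0.1787,0.6711],"u":[-0.6734,-3.4564,-2.5004]}
{"k":5,"\u03b8":[-0.5229,0.4988,-0.2509],"qdot":[-1.1307,0.7653,-2.4812],"tip":[0.196,0.1888,0.6636],"u":[2.2726,-3.3216,-1.651]}
{"k":6,"\u03b8":[-0.5366,0.5098,-0.2936],"qdot":[-0.7081,0.7029,-3.2007],"tip":[0.2051,0.1999,0.6547],"u":[5.4641,-3.0611,-0.9053]}
{"k":7,"\u03b8":[-0.5417,0.5196,-0.3482],"qdot":[0.0087,0.627,-4.0639],"tip":[0.2147,0.2116,0.6439],"u":[8.5308,-2.7501,-0.2809]}
{"k":8,"\u03b8":[-0.5342,0.5287,-0.4166],"qdot":[0.9793,0.6125,-5.0421],"tip":[0.2241,0.2234,0.6312],"u":[10.7262,-2.5278,0.1875]}
{"k":9,"\u03b8":[-0.5111,0.5387,-0.4999],"qdot":[2.0777,0.746,-6.0381],"tip":[0.2327,0.2347,0.6161],"u":[11.2326,-2.5458,0.4728]}
{"k":10,"\u03b8":[-0.4723,0.5522,-0.5969],"qdot":[3.0807,1.0894,-6.8742],"tip":[0.2398,0.245,0.5983],"u":[9.8717,-2.8581,0.5931]}
{"k":11,"\u03b8":[-0.4207,0.5724,-0.7041],"qdot":[3.7826,1.6368,-7.3893],"tip":[0.2448,0.2538,0.5776],"u":[7.3386,-3.37,0.6255]}
{"k":12,"\u03b8":[-0.3615,0.6019,-0.8162],"qdot":[4.102,2.3224,-7.5343],"tip":[0.2474,0.2607,0.5545],"u":[4.5777,-3.9375,0.6583]}
{"k":13,"\u03b8":[-0.3001,0.6422,-0.9281],"qdot":[4.0764,3.0685,-7.3679],"tip":[0.2478,0.2658,0.5294],"u":[2.1894,-4.47,0.74]}
{"k":14,"\u03b8":[-0.2412,0.6937,-1.0358],"qdot":[3.7911,3.8165,-6.9893],"tip":[0.2464,0.2694,0.503],"u":[0.3745,-4.9403,0.869]}
{"k":15,"\u03b8":[-0.1878,0.7563,-1.1368],"qdot":[3.327,4.5286,-6.4883],"tip":[0.2436,0.2717,0.4758],"u":[-0.8858,-5.3499,1.0129]}
{"k":16,"\u03b8":[-0.1423,0.8291,-1.2299],"qdot":[2.7448,5.178,-5.9307],"tip":[0.2399,0.273,0.4483],"u":[-1.6868,-5.7016,1.1302]}
{"k":17,"\u03b8":[-0.1061,0.911,-1.3146],"qdot":[2.0873,5.7414,-5.3624],"tip":[0.2356,0.2737,0.4209],"u":[-2.1335,-5.9913,1.184]}
{"k":18,"\u03b8":[-0.0801,1.0006,-1.3909],"qdot":[1.3865,6.1979,-4.8149],"tip":[0.2308,0.2739,0.3939],"u":[-2.3182,-6.208,1.1485]}
{"k":19,"\u03b8":[-0.0647,1.0962,-1.4592],"qdot":[0.6686,6.5309,-4.3105],"tip":[0.2259,0.2737,0.3676],"u":[-2.3154,-6.3384,1.0113]}
{"k":20,"\u03b8":[-0.06,1.1959,-1.5205],"qdot":[-0.0418,6.7326,-3.8634],"tip":[0.2209,0.2734,0.3422],"u":[-2.1846,-6.3714,0.7728]}
{"k":21,"\u03b8":[-0.0657,1.2976,-1.5755],"qdot":[-0.7176,6.8076,-3.479],"tip":[0.216,0.2728,0.318],"u":[-1.9755,-6.3016,0.444]}
{"k":22,"\u03b8":[-0.0813,1.3996,-1.6253],"qdot":[-1.3493,6.7641,-3.1587],"tip":[0.2114,0.2722,0.2951],"u":[-1.7083,-6.1308,0.0436]}
{"k":23,"\u03b8":[-0.1058,1.5002,-1.6707],"qdot":[-1.9228,6.6209,-2.8981],"tip":[0.2071,0.2714,0.2737],"u":[-1.404,-5.8679,-0.4056]}
{"k":24,"\u03b8":[-0.1385,1.5981,-1.7126],"qdot":[-2.429,6.4013,-2.6901],"tip":[0.2033,0.2706,0.2539],"u":[-1.0762,-5.5274,-0.88]}
{"k":25,"\u03b8":[-0.1783,1.6923,-1.7517],"qdot":[-2.8638,6.1294,-2.5261],"tip":[0.2002,0.2697,0.2357],"u":[-0.7328,-5.1271,-1.3574]}
{"k":26,"\u03b8":[-0.224,1.7822,-1.7887],"qdot":[-3.2274,5.8293,-2.3984],"tip":[0.1978,0.269,0.2191],"u":[-0.3776,-4.6863,-1.819]}
{"k":27,"\u03b8":[-0.2746,1.8676,-1.8239],"qdot":[-3.5233,5.5234,-2.3001],"tip":[0.1962,0.2683,0.2041],"u":[-0.0111,-4.2239,-2.2508]}
{"k":28,"\u03b8":[-0.3293,1.9485,-1.8579],"qdot":[-3.7568,5.2328,-2.2257],"tip":[0.1955,0.2677,0.1905],"u":[0.3684,-3.757,-2.6435]}
{"k":29,"\u03b8":[-0.387,2.0253,-1.8909],"qdot":[-3.9336,4.9763,-2.1702],"tip":[0.1956,0.2671,0.1783],"u":[0.7647,-3.3008,-2.9923]}
{"k":30,"\u03b8":[-0.4469,2.0987,-1.9232],"qdot":[-4.0579,4.7697,-2.1282],"tip":[0.1966,0.2667,0.1672],"u":[1.1836,-2.8685,-3.2964]}
{"k":31,"\u03b8":[-0.5083,2.1694,-1.9549],"qdot":[-4.1314,4.6237,-2.0927],"tip":[0.1984,0.2663,0.1573],"u":[1.6348,-2.4727,-3.5581]}
{"k":32,"\u03b8":[-0.5704,2.2383,-1.986],"qdot":[-4.1521,4.5413,-2.0546],"tip":[0.2009,0.2659,0.1483],"u":[2.1339,-2.1273,-3.7819]}
{"k":33,"\u03b8":[-0.6324,2.3065,-2.0164],"qdot":[-4.1136,4.5143,-2.0017],"tip":[0.2041,0.2654,0.1403],"u":[2.7039,-1.8498,-3.9738]}
{"k":34,"\u03b8":[-0.6933,2.3744,-2.0458],"qdot":[-4.0053,4.5189,-1.9184],"tip":[0.208,0.2648,0.1332],"u":[3.3702,-1.661,-4.1403]}
{"k":35,"\u03b8":[-0.7519,2.4423,-2.0736],"qdot":[-3.8145,4.5134,-1.7875],"tip":[0.2124,0.2639,0.127],"u":[4.1423,-1.5772,-4.287]}
{"k":36,"\u03b8":[-0.8069,2.5097,-2.099],"qdot":[-3.5318,4.4436,-1.5952],"tip":[0.2171,0.2627,0.1216],"u":[4.9878,-1.5937,-4.4157]}
{"k":37,"\u03b8":[-0.857,2.5751,-2.1209],"qdot":[-3.1598,4.2609,-1.338],"tip":[0.2221,0.2611,0.1169],"u":[5.8224,-1.6737,-4.5246]}
{"k":38,"\u03b8":[-0.901,2.6368,-2.1386],"qdot":[-2.7172,3.9452,-1.0281],"tip":[0.227,0.259,0.113]}
{"summary": "final tip position (m): 0.2270 0.2590 0.1130"}


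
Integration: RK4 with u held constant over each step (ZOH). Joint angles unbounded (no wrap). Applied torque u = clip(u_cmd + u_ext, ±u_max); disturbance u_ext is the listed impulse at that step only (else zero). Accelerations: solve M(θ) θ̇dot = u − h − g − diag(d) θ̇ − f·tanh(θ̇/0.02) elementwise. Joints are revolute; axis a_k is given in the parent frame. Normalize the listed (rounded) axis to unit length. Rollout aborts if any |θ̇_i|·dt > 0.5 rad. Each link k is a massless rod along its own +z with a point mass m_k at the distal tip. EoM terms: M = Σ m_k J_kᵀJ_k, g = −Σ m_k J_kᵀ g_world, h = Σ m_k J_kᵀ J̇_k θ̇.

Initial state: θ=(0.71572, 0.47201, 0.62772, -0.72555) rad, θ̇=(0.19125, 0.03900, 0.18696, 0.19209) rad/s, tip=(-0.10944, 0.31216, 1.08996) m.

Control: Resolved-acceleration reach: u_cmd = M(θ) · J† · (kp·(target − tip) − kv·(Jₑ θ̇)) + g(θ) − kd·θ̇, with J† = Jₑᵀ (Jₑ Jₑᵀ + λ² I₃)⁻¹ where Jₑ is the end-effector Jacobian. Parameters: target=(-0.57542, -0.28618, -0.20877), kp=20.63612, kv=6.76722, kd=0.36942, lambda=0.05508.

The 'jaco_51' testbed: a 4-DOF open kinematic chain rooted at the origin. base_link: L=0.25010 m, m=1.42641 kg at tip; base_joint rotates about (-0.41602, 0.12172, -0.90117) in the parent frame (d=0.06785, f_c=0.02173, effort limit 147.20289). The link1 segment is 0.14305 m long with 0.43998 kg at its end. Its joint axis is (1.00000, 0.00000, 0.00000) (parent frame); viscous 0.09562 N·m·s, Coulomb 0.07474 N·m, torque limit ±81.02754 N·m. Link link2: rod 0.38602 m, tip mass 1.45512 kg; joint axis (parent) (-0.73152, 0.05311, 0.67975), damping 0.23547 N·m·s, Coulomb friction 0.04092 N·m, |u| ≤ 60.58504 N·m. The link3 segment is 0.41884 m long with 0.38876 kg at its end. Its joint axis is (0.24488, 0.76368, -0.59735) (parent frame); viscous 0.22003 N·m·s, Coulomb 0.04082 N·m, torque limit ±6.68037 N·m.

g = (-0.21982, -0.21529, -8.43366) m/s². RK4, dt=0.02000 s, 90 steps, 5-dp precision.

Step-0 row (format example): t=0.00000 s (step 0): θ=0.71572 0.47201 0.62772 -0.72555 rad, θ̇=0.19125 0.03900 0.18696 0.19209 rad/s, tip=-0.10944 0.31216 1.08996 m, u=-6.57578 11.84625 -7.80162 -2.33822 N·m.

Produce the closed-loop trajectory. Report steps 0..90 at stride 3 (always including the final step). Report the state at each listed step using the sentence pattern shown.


t=0.06000 s (step 3): θ=0.84154 0.50857 0.49619 -0.82386 rad, θ̇=2.58206 0.85332 -3.31825 -1.91130 rad/s, tip=-0.12472 0.31385 1.07493 m, u=-7.41564 8.19138 -3.84416 -0.86340 N·m.
t=0.12000 s (step 6): θ=0.89934 0.54995 0.39746 -0.93460 rad, θ̇=-0.71141 0.12590 -0.17444 -2.46992 rad/s, tip=-0.17433 0.29651 1.05302 m, u=1.59133 -7.17270 3.34865 -0.21865 N·m.
t=0.18000 s (step 9): θ=0.79068 0.50034 0.42740 -1.13455 rad, θ̇=-2.53639 -1.71978 0.94257 -4.02002 rad/s, tip=-0.23326 0.26025 1.02032 m, u=6.07818 -11.05366 5.60946 0.22158 N·m.
t=0.24000 s (step 12): θ=0.65295 0.38202 0.51605 -1.40017 rad, θ̇=-1.66473 -1.93089 2.04420 -4.88424 rad/s, tip=-0.27121 0.22360 0.97704 m, u=4.58290 -7.18877 3.58721 0.31758 N·m.
t=0.30000 s (step 15): θ=0.61543 0.29223 0.63639 -1.70512 rad, θ̇=0.39890 -0.93171 1.37467 -4.81240 rad/s, tip=-0.27388 0.19467 0.92983 m, u=-5.67989 12.00204 -8.17667 0.21319 N·m.
t=0.36000 s (step 18): θ=0.69993 0.28901 0.63492 -1.94419 rad, θ̇=2.22838 0.70147 -1.29901 -3.35197 rad/s, tip=-0.26179 0.17788 0.89078 m, u=-6.77674 11.17487 -6.79584 -0.24331 N·m.
t=0.42000 s (step 21): θ=0.84495 0.35206 0.52410 -2.12625 rad, θ̇=2.31190 1.24983 -2.07123 -2.70803 rad/s, tip=-0.27373 0.17288 0.84050 m, u=-5.67919 6.33465 -3.01351 -0.37935 N·m.
t=0.48000 s (step 24): θ=0.95721 0.43223 0.41605 -2.26488 rad, θ̇=1.43212 1.43192 -1.47061 -1.95040 rad/s, tip=-0.30310 0.16484 0.78580 m, u=-4.18500 3.61767 -1.55715 -0.43550 N·m.
t=0.54000 s (step 27): θ=1.02277 0.52365 0.34471 -2.36927 rad, θ̇=0.81645 1.63007 -0.94216 -1.57525 rad/s, tip=-0.34009 0.14347 0.73267 m, u=-2.91582 1.81543 -0.81863 -0.28010 N·m.
t=0.60000 s (step 30): θ=1.06082 0.62775 0.29802 -2.45707 rad, θ̇=0.48547 1.84771 -0.63676 -1.35612 rad/s, tip=-0.37985 0.11119 0.67641 m, u=-1.95383 0.39848 -0.25460 -0.09300 N·m.
t=0.66000 s (step 33): θ=1.08342 0.74464 0.26511 -2.53200 rad, θ̇=0.28082 2.04996 -0.47285 -1.13645 rad/s, tip=-0.41893 0.07366 0.61339 m, u=-1.23493 -0.90625 0.29321 0.05133 N·m.
t=0.72000 s (step 36): θ=1.09494 0.87235 0.23901 -2.59304 rad, θ̇=0.10492 2.20434 -0.40329 -0.89218 rad/s, tip=-0.45432 0.03519 0.54219 m, u=-0.76366 -2.21697 0.87326 0.15767 N·m.
t=0.78000 s (step 39): θ=1.09538 1.00737 0.21498 -2.63882 rad, θ̇=-0.09228 2.29414 -0.39737 -0.63031 rad/s, tip=-0.48326 -0.00164 0.46322 m, u=-0.56364 -3.56381 1.48606 0.24797 N·m.
t=0.84000 s (step 42): θ=1.08253 1.14551 0.18980 -2.66857 rad, θ̇=-0.34387 2.30591 -0.44029 -0.35723 rad/s, tip=-0.50337 -0.03555 0.37851 m, u=-0.58424 -4.90950 2.10604 0.34217 N·m.
t=0.90000 s (step 45): θ=1.05260 1.28215 0.16119 -2.68181 rad, θ̇=-0.66140 2.24532 -0.50918 -0.08479 rad/s, tip=-0.51322 -0.06615 0.29146 m, u=-0.64686 -6.18980 2.68884 0.45802 N·m.
t=0.96000 s (step 48): θ=1.00196 1.41275 0.12705 -2.68102 rad, θ̇=-1.03204 2.10725 -0.62105 0.09535 rad/s, tip=-0.51246 -0.09364 0.20580 m, u=-0.55082 -7.30060 3.18158 0.64018 N·m.
t=1.02000 s (step 51): θ=0.92808 1.53493 0.08826 -2.66899 rad, θ̇=-1.43291 1.96135 -0.67131 0.30142 rad/s, tip=-0.50205 -0.11851 0.12498 m, u=-0.03687 -8.21205 3.51778 0.81052 N·m.
t=1.08000 s (step 54): θ=0.83020 1.64735 0.04632 -2.64536 rad, θ̇=-1.82583 1.78441 -0.72381 0.48061 rad/s, tip=-0.48481 -0.14054 0.05217 m, u=0.87759 -8.78434 3.65044 0.95437 N·m.
t=1.14000 s (step 57): θ=0.71021 1.74874 0.00134 -2.61208 rad, θ̇=-2.16295 1.59612 -0.77210 0.62424 rad/s, tip=-0.46391 -0.15984 -0.01073 m, u=2.08599 -8.95050 3.53986 1.03825 N·m.
t=1.20000 s (step 60): θ=0.57287 1.83897 -0.04648 -2.57136 rad, θ̇=-2.39759 1.41613 -0.81646 0.73069 rad/s, tip=-0.44233 -0.17701 -0.06319 m, u=3.36584 -8.69260 3.18807 1.03112 N·m.
t=1.26000 s (step 63): θ=0.42542 1.91918 -0.09691 -2.52548 rad, θ̇=-2.49535 1.26695 -0.85514 0.79931 rad/s, tip=-0.42214 -0.19275 -0.10598 m, u=4.48717 -8.08503 2.65344 0.92248 N·m.
t=1.32000 s (step 66): θ=0.27654 1.99180 -0.14945 -2.47675 rad, θ̇=-2.44397 1.16685 -0.88363 0.82870 rad/s, tip=-0.40437 -0.20719 -0.14080 m, u=5.28256 -7.28312 2.03777 0.72956 N·m.
t=1.38000 s (step 69): θ=0.13490 2.06000 -0.20337 -2.42749 rad, θ̇=-2.25670 1.12027 -0.89843 0.82006 rad/s, tip=-0.38942 -0.21946 -0.16947 m, u=5.66467 -6.45156 1.44547 0.48967 N·m.
t=1.44000 s (step 72): θ=0.00771 2.12672 -0.25781 -2.37975 rad, θ̇=-1.96661 1.11514 -0.90127 0.78134 rad/s, tip=-0.37782 -0.22806 -0.19328 m, u=5.62288 -5.68963 0.94275 0.24353 N·m.
t=1.50000 s (step 75): θ=-0.10009 2.19382 -0.31224 -2.33490 rad, θ̇=-1.61528 1.12910 -0.90006 0.72677 rad/s, tip=-0.37047 -0.23175 -0.21270 m, u=5.21852 -5.01330 0.54496 0.02059 N·m.
t=1.56000 s (step 78): θ=-0.18602 2.26175 -0.36671 -2.29341 rad, θ̇=-1.24219 1.13886 -0.90596 0.67116 rad/s, tip=-0.36823 -0.23027 -0.22766 m, u=4.56696 -4.39056 0.23192 -0.16588 N·m.
t=1.62000 s (step 81): θ=-0.24977 2.32971 -0.42196 -2.25503 rad, θ̇=-0.87932 1.12682 -0.92894 0.62346 rad/s, tip=-0.37142 -0.22432 -0.23796 m, u=3.80167 -3.78437 -0.02915 -0.31515 N·m.
t=1.68000 s (step 84): θ=-0.29271 2.39608 -0.47919 -2.21922 rad, θ̇=-0.55126 1.08398 -0.97398 0.58386 rad/s, tip=-0.37958 -0.21519 -0.24363 m, u=3.03759 -3.17305 -0.26903 -0.43258 N·m.
t=1.74000 s (step 87): θ=-0.31753 2.45897 -0.53968 -2.18566 rad, θ̇=-0.27827 1.01071 -1.03877 0.54552 rad/s, tip=-0.39157 -0.20426 -0.24505 m, u=2.35157 -2.54909 -0.51208 -0.52507 N·m.
t=1.80000 s (step 90): θ=-0.32808 2.51682 -0.60438 -2.15455 rad, θ̇=-0.07825 0.91673 -1.11338 0.49961 rad/s, tip=-0.40592 -0.19280 -0.24289 m.


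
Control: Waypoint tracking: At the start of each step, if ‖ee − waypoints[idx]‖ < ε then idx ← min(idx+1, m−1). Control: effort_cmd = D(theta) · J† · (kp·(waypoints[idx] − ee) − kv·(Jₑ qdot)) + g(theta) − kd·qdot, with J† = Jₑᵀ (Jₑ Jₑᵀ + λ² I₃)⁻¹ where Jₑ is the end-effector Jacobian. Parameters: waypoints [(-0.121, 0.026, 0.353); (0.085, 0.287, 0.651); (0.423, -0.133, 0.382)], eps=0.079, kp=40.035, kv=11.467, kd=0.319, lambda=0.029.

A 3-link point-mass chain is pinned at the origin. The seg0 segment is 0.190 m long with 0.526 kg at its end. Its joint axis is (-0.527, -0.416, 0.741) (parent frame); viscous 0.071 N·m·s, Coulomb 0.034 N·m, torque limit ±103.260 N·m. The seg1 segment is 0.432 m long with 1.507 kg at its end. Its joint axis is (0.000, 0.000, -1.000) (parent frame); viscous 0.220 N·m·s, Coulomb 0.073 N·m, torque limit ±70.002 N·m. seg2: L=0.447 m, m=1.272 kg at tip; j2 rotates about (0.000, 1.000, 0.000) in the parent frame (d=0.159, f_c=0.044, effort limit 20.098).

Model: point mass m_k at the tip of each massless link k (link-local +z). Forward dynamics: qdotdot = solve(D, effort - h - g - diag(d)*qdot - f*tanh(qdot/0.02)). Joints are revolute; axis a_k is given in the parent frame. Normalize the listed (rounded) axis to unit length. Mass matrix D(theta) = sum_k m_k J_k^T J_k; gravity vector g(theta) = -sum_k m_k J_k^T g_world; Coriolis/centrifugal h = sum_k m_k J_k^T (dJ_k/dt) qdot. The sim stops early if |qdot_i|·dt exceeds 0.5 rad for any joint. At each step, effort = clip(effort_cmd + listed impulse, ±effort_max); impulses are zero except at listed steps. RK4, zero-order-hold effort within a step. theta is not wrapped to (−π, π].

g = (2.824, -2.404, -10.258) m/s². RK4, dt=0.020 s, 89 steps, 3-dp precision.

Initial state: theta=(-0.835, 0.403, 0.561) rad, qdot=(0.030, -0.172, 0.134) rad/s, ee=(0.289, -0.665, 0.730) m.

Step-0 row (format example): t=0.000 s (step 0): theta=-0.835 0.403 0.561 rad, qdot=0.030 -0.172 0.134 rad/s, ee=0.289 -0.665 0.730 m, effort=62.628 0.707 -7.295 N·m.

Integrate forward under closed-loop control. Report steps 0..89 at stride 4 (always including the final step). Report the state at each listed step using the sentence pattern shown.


t=0.080 s (step 4): theta=-0.522 0.788 0.960 rad, qdot=5.508 4.489 6.704 rad/s, ee=0.267 -0.586 0.701 m, effort=14.274 2.699 -5.083 N·m.
t=0.160 s (step 8): theta=-0.097 1.059 1.432 rad, qdot=4.980 2.647 4.997 rad/s, ee=0.214 -0.436 0.654 m, effort=2.832 3.074 -4.733 N·m.
t=0.240 s (step 12): theta=0.269 1.236 1.766 rad, qdot=4.198 1.861 3.457 rad/s, ee=0.152 -0.303 0.603 m, effort=0.355 1.866 -5.520 N·m.
t=0.320 s (step 16): theta=0.577 1.363 1.998 rad, qdot=3.538 1.328 2.403 rad/s, ee=0.094 -0.204 0.553 m, effort=-0.891 0.856 -6.031 N·m.
t=0.400 s (step 20): theta=0.838 1.451 2.159 rad, qdot=2.986 0.900 1.671 rad/s, ee=0.046 -0.132 0.508 m, effort=-2.010 0.238 -6.235 N·m.
t=0.480 s (step 24): theta=1.057 1.509 2.271 rad, qdot=2.506 0.563 1.151 rad/s, ee=0.008 -0.081 0.471 m, effort=-3.059 -0.094 -6.277 N·m.
t=0.560 s (step 28): theta=1.240 1.544 2.347 rad, qdot=2.069 0.326 0.779 rad/s, ee=-0.022 -0.044 0.441 m, effort=-3.937 -0.260 -6.260 N·m.
t=0.640 s (step 32): theta=1.389 1.563 2.399 rad, qdot=1.665 0.181 0.518 rad/s, ee=-0.046 -0.018 0.418 m, effort=-4.564 -0.341 -6.229 N·m.
t=0.720 s (step 36): theta=1.507 1.574 2.432 rad, qdot=1.301 0.104 0.341 rad/s, ee=-0.066 0.000 0.400 m, effort=-11.596 -5.202 -12.319 N·m.
t=0.800 s (step 40): theta=1.532 1.465 2.395 rad, qdot=-0.465 -2.126 -1.053 rad/s, ee=-0.063 0.036 0.416 m, effort=-7.617 -1.288 -7.961 N·m.
t=0.880 s (step 44): theta=1.464 1.293 2.290 rad, qdot=-1.100 -2.067 -1.460 rad/s, ee=-0.042 0.083 0.460 m, effort=-4.473 -0.186 -6.220 N·m.
t=0.960 s (step 48): theta=1.372 1.142 2.173 rad, qdot=-1.145 -1.704 -1.419 rad/s, ee=-0.017 0.125 0.506 m, effort=-2.673 0.244 -5.651 N·m.
t=1.040 s (step 52): theta=1.286 1.020 2.068 rad, qdot=-0.984 -1.362 -1.207 rad/s, ee=0.006 0.159 0.544 m, effort=-1.799 0.470 -5.581 N·m.
t=1.120 s (step 56): theta=1.215 0.923 1.981 rad, qdot=-0.785 -1.077 -0.959 rad/s, ee=0.025 0.187 0.574 m, effort=-1.388 0.604 -5.674 N·m.
t=1.200 s (step 60): theta=1.160 0.847 1.914 rad, qdot=-0.606 -0.846 -0.735 rad/s, ee=0.040 0.208 0.596 m, effort=-1.188 0.685 -5.792 N·m.
t=1.280 s (step 64): theta=1.118 0.787 1.862 rad, qdot=-0.460 -0.661 -0.553 rad/s, ee=0.051 0.225 0.611 m, effort=-1.083 0.735 -5.892 N·m.
t=1.360 s (step 68): theta=1.054 0.755 1.878 rad, qdot=-1.327 -0.123 1.117 rad/s, ee=0.080 0.212 0.606 m, effort=-9.024 3.140 -1.859 N·m.
t=1.440 s (step 72): theta=0.913 0.742 1.985 rad, qdot=-2.148 -0.275 1.321 rad/s, ee=0.143 0.146 0.567 m, effort=-1.450 0.526 -5.784 N·m.
t=1.520 s (step 76): theta=0.723 0.704 2.069 rad, qdot=-2.519 -0.680 0.762 rad/s, ee=0.203 0.072 0.524 m, effort=3.228 -0.549 -6.349 N·m.
t=1.600 s (step 80): theta=0.524 0.638 2.108 rad, qdot=-2.405 -0.947 0.227 rad/s, ee=0.254 0.008 0.487 m, effort=6.307 -0.978 -5.759 N·m.
t=1.680 s (step 84): theta=0.346 0.559 2.113 rad, qdot=-2.009 -0.999 -0.066 rad/s, ee=0.295 -0.044 0.459 m, effort=8.018 -1.166 -5.110 N·m.
t=1.760 s (step 88): theta=0.204 0.482 2.103 rad, qdot=-1.547 -0.916 -0.162 rad/s, ee=0.326 -0.083 0.438 m, effort=8.722 -1.241 -4.686 N·m.
t=1.780 s (step 89): theta=0.174 0.464 2.099 rad, qdot=-1.437 -0.886 -0.169 rad/s, ee=0.332 -0.090 0.433 m.


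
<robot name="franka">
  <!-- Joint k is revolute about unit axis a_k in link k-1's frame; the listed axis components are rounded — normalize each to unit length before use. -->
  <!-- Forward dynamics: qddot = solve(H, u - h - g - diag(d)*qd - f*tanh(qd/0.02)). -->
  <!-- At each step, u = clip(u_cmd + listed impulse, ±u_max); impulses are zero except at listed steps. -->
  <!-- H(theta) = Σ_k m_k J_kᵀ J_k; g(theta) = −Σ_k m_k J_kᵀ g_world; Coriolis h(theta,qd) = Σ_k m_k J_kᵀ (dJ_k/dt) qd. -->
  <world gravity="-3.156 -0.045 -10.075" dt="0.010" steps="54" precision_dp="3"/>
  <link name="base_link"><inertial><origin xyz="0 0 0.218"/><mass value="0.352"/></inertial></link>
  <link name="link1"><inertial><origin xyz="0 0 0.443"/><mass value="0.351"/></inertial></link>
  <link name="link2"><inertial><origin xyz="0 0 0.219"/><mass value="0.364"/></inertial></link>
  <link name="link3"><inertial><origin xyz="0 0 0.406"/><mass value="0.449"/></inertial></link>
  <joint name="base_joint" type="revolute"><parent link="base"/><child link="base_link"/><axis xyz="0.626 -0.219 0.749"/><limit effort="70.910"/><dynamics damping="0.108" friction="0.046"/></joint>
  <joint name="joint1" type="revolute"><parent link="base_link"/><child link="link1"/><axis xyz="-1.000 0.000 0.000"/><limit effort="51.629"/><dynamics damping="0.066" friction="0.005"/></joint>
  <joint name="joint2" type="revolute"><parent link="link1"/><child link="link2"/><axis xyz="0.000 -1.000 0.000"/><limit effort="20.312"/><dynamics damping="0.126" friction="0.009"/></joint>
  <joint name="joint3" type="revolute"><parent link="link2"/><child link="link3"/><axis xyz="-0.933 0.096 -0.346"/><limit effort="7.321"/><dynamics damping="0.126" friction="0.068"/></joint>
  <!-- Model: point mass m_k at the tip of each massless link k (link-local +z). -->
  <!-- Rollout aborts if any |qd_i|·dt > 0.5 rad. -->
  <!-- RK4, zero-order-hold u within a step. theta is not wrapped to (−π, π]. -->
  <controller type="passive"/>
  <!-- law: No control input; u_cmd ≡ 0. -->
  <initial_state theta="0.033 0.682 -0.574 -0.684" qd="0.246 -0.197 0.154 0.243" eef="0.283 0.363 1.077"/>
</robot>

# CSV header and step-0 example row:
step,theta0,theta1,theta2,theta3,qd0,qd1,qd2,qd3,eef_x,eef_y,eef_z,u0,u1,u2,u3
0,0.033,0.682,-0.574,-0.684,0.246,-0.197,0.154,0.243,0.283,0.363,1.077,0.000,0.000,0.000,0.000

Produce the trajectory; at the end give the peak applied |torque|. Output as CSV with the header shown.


step,theta0,theta1,theta2,theta3,qd0,qd1,qd2,qd3,eef_x,eef_y,eef_z,u0,u1,u2,u3
1,0.036,0.681,-0.574,-0.683,0.424,0.069,-0.064,-0.062,0.281,0.361,1.079,0.000,0.000,0.000,0.000
2,0.041,0.683,-0.575,-0.685,0.598,0.320,-0.276,-0.317,0.279,0.359,1.079,0.000,0.000,0.000,0.000
3,0.048,0.688,-0.579,-0.689,0.766,0.564,-0.483,-0.559,0.277,0.358,1.079,0.000,0.000,0.000,0.000
4,0.057,0.695,-0.585,-0.696,0.926,0.800,-0.684,-0.789,0.275,0.356,1.077,0.000,0.000,0.000,0.000
5,0.067,0.704,-0.593,-0.705,1.079,1.028,-0.880,-1.003,0.272,0.354,1.075,0.000,0.000,0.000,0.000
6,0.078,0.715,-0.602,-0.716,1.222,1.247,-1.071,-1.201,0.270,0.353,1.072,0.000,0.000,0.000,0.000
7,0.091,0.729,-0.614,-0.729,1.357,1.459,-1.258,-1.383,0.267,0.352,1.068,0.000,0.000,0.000,0.000
8,0.105,0.744,-0.628,-0.744,1.483,1.664,-1.441,-1.547,0.265,0.350,1.064,0.000,0.000,0.000,0.000
9,0.121,0.762,-0.643,-0.760,1.600,1.862,-1.622,-1.694,0.262,0.349,1.058,0.000,0.000,0.000,0.000
10,0.137,0.781,-0.660,-0.778,1.708,2.053,-1.801,-1.822,0.258,0.348,1.052,0.000,0.000,0.000,0.000
11,0.155,0.803,-0.679,-0.796,1.808,2.240,-1.978,-1.930,0.255,0.347,1.045,0.000,0.000,0.000,0.000
12,0.174,0.826,-0.700,-0.816,1.900,2.422,-2.155,-2.020,0.252,0.347,1.037,0.000,0.000,0.000,0.000
13,0.193,0.851,-0.722,-0.837,1.985,2.601,-2.331,-2.089,0.248,0.346,1.029,0.000,0.000,0.000,0.000
14,0.213,0.878,-0.746,-0.858,2.062,2.777,-2.507,-2.138,0.244,0.346,1.019,0.000,0.000,0.000,0.000
15,0.234,0.907,-0.772,-0.879,2.134,2.953,-2.683,-2.166,0.239,0.345,1.009,0.000,0.000,0.000,0.000
16,0.256,0.937,-0.800,-0.901,2.199,3.129,-2.858,-2.174,0.235,0.346,0.998,0.000,0.000,0.000,0.000
17,0.278,0.970,-0.829,-0.923,2.258,3.306,-3.032,-2.161,0.230,0.346,0.986,0.000,0.000,0.000,0.000
18,0.301,1.003,-0.861,-0.944,2.313,3.485,-3.203,-2.127,0.224,0.346,0.973,0.000,0.000,0.000,0.000
19,0.324,1.039,-0.893,-0.965,2.362,3.668,-3.370,-2.074,0.219,0.347,0.960,0.000,0.000,0.000,0.000
20,0.348,1.077,-0.928,-0.986,2.407,3.856,-3.532,-2.001,0.212,0.348,0.946,0.000,0.000,0.000,0.000
21,0.372,1.116,-0.964,-1.005,2.447,4.049,-3.684,-1.911,0.206,0.349,0.932,0.000,0.000,0.000,0.000
22,0.397,1.158,-1.002,-1.024,2.484,4.249,-3.826,-1.804,0.199,0.350,0.916,0.000,0.000,0.000,0.000
23,0.422,1.201,-1.040,-1.041,2.518,4.456,-3.952,-1.682,0.191,0.351,0.900,0.000,0.000,0.000,0.000
24,0.447,1.247,-1.081,-1.057,2.549,4.671,-4.060,-1.548,0.183,0.353,0.884,0.000,0.000,0.000,0.000
25,0.473,1.295,-1.122,-1.072,2.579,4.895,-4.146,-1.404,0.175,0.355,0.867,0.000,0.000,0.000,0.000
26,0.499,1.345,-1.163,-1.085,2.609,5.128,-4.205,-1.253,0.166,0.357,0.850,0.000,0.000,0.000,0.000
27,0.525,1.397,-1.206,-1.097,2.639,5.370,-4.235,-1.098,0.156,0.360,0.832,0.000,0.000,0.000,0.000
28,0.552,1.452,-1.248,-1.107,2.672,5.621,-4.230,-0.942,0.146,0.362,0.814,0.000,0.000,0.000,0.000
29,0.579,1.510,-1.290,-1.116,2.710,5.880,-4.188,-0.788,0.135,0.365,0.795,0.000,0.000,0.000,0.000
30,0.606,1.570,-1.332,-1.123,2.755,6.147,-4.106,-0.640,0.123,0.369,0.776,0.000,0.000,0.000,0.000
31,0.634,1.633,-1.372,-1.129,2.810,6.420,-3.979,-0.500,0.111,0.373,0.756,0.000,0.000,0.000,0.000
32,0.662,1.698,-1.411,-1.133,2.879,6.698,-3.806,-0.371,0.098,0.377,0.736,0.000,0.000,0.000,0.000
33,0.692,1.767,-1.448,-1.136,2.965,6.979,-3.585,-0.253,0.085,0.381,0.716,0.000,0.000,0.000,0.000
34,0.722,1.838,-1.483,-1.138,3.075,7.262,-3.315,-0.148,0.070,0.386,0.695,0.000,0.000,0.000,0.000
35,0.753,1.912,-1.514,-1.139,3.214,7.546,-2.994,-0.053,0.055,0.392,0.674,0.000,0.000,0.000,0.000
36,0.786,1.989,-1.542,-1.139,3.385,7.826,-2.617,0.017,0.040,0.398,0.652,0.000,0.000,0.000,0.000
37,0.821,2.068,-1.566,-1.139,3.589,8.100,-2.181,0.051,0.023,0.404,0.629,0.000,0.000,0.000,0.000
38,0.858,2.151,-1.586,-1.138,3.848,8.371,-1.695,0.086,0.006,0.411,0.605,0.000,0.000,0.000,0.000
39,0.898,2.236,-1.600,-1.137,4.181,8.644,-1.159,0.139,-0.012,0.418,0.581,0.000,0.000,0.000,0.000
40,0.942,2.324,-1.609,-1.136,4.606,8.924,-0.572,0.224,-0.030,0.426,0.555,0.000,0.000,0.000,0.000
41,0.991,2.414,-1.611,-1.133,5.148,9.220,0.065,0.357,-0.050,0.434,0.528,0.000,0.000,0.000,0.000
42,1.045,2.508,-1.607,-1.128,5.833,9.546,0.755,0.546,-0.070,0.442,0.500,0.000,0.000,0.000,0.000
43,1.108,2.605,-1.596,-1.122,6.672,9.907,1.504,0.768,-0.090,0.450,0.471,0.000,0.000,0.000,0.000
44,1.179,2.706,-1.577,-1.113,7.628,10.288,2.327,0.931,-0.111,0.458,0.440,0.000,0.000,0.000,0.000
45,1.260,2.811,-1.549,-1.104,8.544,10.612,3.247,0.804,-0.133,0.466,0.408,0.000,0.000,0.000,0.000
46,1.349,2.918,-1.512,-1.099,9.105,10.708,4.283,0.058,-0.154,0.474,0.375,0.000,0.000,0.000,0.000
47,1.441,3.024,-1.463,-1.105,9.136,10.460,5.418,-1.319,-0.176,0.481,0.341,0.000,0.000,0.000,0.000
48,1.530,3.126,-1.403,-1.127,8.729,9.898,6.641,-3.025,-0.196,0.487,0.304,0.000,0.000,0.000,0.000
49,1.615,3.222,-1.330,-1.165,8.239,9.207,7.984,-4.586,-0.215,0.493,0.265,0.000,0.000,0.000,0.000
50,1.695,3.310,-1.243,-1.217,7.874,8.517,9.512,-5.788,-0.232,0.497,0.225,0.000,0.000,0.000,0.000
51,1.773,3.392,-1.139,-1.279,7.682,7.875,11.281,-6.603,-0.246,0.500,0.182,0.000,0.000,0.000,0.000
52,1.850,3.468,-1.016,-1.348,7.655,7.295,13.310,-7.041,-0.257,0.502,0.139,0.000,0.000,0.000,0.000
53,1.927,3.538,-0.872,-1.419,7.761,6.776,15.560,-7.094,-0.264,0.503,0.096,0.000,0.000,0.000,0.000
54,2.005,3.604,-0.705,-1.488,7.944,6.298,17.890,-6.719,-0.268,0.504,0.054,,,,
# max |u| (N·m): 0.000


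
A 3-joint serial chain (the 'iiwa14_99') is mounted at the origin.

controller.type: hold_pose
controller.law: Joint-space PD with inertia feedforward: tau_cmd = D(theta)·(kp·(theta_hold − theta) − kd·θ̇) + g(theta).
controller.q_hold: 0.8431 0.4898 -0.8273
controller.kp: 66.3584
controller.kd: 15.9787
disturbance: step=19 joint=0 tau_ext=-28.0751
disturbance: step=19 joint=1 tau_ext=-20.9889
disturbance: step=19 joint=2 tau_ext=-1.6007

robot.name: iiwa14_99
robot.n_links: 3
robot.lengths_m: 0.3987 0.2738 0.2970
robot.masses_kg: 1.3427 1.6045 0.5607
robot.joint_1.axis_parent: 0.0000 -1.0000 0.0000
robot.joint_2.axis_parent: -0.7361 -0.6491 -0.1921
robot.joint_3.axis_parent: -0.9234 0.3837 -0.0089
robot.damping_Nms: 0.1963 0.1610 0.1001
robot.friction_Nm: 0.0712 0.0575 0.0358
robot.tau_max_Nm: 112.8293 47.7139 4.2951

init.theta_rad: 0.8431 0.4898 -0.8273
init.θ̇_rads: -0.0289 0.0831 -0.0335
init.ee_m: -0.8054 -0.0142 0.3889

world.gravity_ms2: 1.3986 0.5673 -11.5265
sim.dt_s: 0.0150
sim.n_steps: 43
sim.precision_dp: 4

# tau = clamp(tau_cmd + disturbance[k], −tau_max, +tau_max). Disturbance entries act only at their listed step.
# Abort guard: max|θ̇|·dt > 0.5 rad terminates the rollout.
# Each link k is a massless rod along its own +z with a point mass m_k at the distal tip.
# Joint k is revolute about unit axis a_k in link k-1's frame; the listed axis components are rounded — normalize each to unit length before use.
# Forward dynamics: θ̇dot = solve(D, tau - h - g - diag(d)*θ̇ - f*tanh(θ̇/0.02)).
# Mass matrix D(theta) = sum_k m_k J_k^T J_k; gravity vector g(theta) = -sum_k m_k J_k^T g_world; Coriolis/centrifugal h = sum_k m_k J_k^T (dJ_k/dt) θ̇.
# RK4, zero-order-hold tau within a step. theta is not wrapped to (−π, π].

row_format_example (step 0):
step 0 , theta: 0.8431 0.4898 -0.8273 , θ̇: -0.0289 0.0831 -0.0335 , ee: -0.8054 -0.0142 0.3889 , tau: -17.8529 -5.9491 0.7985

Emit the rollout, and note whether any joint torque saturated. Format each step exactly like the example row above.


step 1 , theta: 0.8428 0.4908 -0.8276 , θ̇: -0.0180 0.0519 -0.0062 , ee: -0.8053 -0.0139 0.3888 , tau: -17.8936 -5.9019 0.7981
step 2 , theta: 0.8425 0.4914 -0.8276 , θ̇: -0.0107 0.0307 0.0036 , ee: -0.8053 -0.0137 0.3888 , tau: -17.9244 -5.8638 0.8044
step 3 , theta: 0.8424 0.4918 -0.8275 , θ̇: -0.0059 0.0165 0.0054 , ee: -0.8053 -0.0135 0.3888 , tau: -17.9466 -5.8347 0.8122
step 4 , theta: 0.8423 0.4920 -0.8274 , θ̇: -0.0029 0.0077 0.0043 , ee: -0.8053 -0.0134 0.3888 , tau: -17.9621 -5.8149 0.8188
step 5 , theta: 0.8423 0.4920 -0.8274 , θ̇: -0.0012 0.0026 0.0025 , ee: -0.8053 -0.0134 0.3888 , tau: -17.9731 -5.8027 0.8236
step 6 , theta: 0.8423 0.4920 -0.8274 , θ̇: -0.0001 -0.0003 0.0011 , ee: -0.8053 -0.0134 0.3888 , tau: -17.9811 -5.7954 0.8269
step 7 , theta: 0.8423 0.4920 -0.8274 , θ̇: 0.0006 -0.0020 0.0001 , ee: -0.8053 -0.0134 0.3888 , tau: -17.9869 -5.7911 0.8291
step 8 , theta: 0.8423 0.4920 -0.8274 , θ̇: 0.0010 -0.0029 -0.0005 , ee: -0.8053 -0.0134 0.3888 , tau: -17.9914 -5.7884 0.8305
step 9 , theta: 0.8423 0.4919 -0.8274 , θ̇: 0.0012 -0.0034 -0.0009 , ee: -0.8053 -0.0134 0.3888 , tau: -17.9948 -5.7867 0.8314
step 10 , theta: 0.8424 0.4919 -0.8274 , θ̇: 0.0013 -0.0037 -0.0011 , ee: -0.8053 -0.0134 0.3888 , tau: -17.9974 -5.7855 0.8320
step 11 , theta: 0.8424 0.4918 -0.8274 , θ̇: 0.0014 -0.0038 -0.0011 , ee: -0.8053 -0.0135 0.3888 , tau: -17.9995 -5.7847 0.8325
step 12 , theta: 0.8424 0.4918 -0.8274 , θ̇: 0.0015 -0.0038 -0.0012 , ee: -0.8053 -0.0135 0.3888 , tau: -18.0011 -5.7841 0.8329
step 13 , theta: 0.8424 0.4917 -0.8274 , θ̇: 0.0015 -0.0037 -0.0012 , ee: -0.8053 -0.0135 0.3888 , tau: -18.0025 -5.7836 0.8331
step 14 , theta: 0.8424 0.4917 -0.8275 , θ̇: 0.0014 -0.0036 -0.0011 , ee: -0.8053 -0.0135 0.3888 , tau: -18.0036 -5.7831 0.8333
step 15 , theta: 0.8425 0.4916 -0.8275 , θ̇: 0.0014 -0.0036 -0.0011 , ee: -0.8053 -0.0136 0.3888 , tau: -18.0045 -5.7827 0.8335
step 16 , theta: 0.8425 0.4916 -0.8275 , θ̇: 0.0014 -0.0035 -0.0011 , ee: -0.8053 -0.0136 0.3888 , tau: -18.0053 -5.7823 0.8337
step 17 , theta: 0.8425 0.4915 -0.8275 , θ̇: 0.0013 -0.0034 -0.0010 , ee: -0.8053 -0.0136 0.3888 , tau: -18.0059 -5.7818 0.8339
step 18 , theta: 0.8425 0.4915 -0.8275 , θ̇: 0.0013 -0.0033 -0.0010 , ee: -0.8053 -0.0136 0.3888 , tau: -18.0065 -5.7815 0.8340
step 19 , theta: 0.8425 0.4914 -0.8275 , θ̇: 0.0013 -0.0032 -0.0009 , ee: -0.8053 -0.0137 0.3888 , tau: -46.0821 -26.7700 -0.7666
step 20 , theta: 0.8425 0.4821 -0.8247 , θ̇: -0.0022 -1.2367 0.3794 , ee: -0.8047 -0.0165 0.3922 , tau: -11.0582 -0.5971 1.2464
step 21 , theta: 0.8425 0.4660 -0.8199 , θ̇: -0.0058 -0.9102 0.2592 , ee: -0.8036 -0.0216 0.3980 , tau: -12.3331 -1.5569 1.1932
step 22 , theta: 0.8424 0.4543 -0.8167 , θ̇: -0.0084 -0.6489 0.1615 , ee: -0.8026 -0.0254 0.4023 , tau: -13.3972 -2.3491 1.1496
step 23 , theta: 0.8422 0.4461 -0.8149 , θ̇: -0.0099 -0.4415 0.0853 , ee: -0.8019 -0.0281 0.4052 , tau: -14.2845 -3.0029 1.1125
step 24 , theta: 0.8421 0.4407 -0.8140 , θ̇: -0.0103 -0.2784 0.0283 , ee: -0.8013 -0.0300 0.4072 , tau: -15.0227 -3.5423 1.0800
step 25 , theta: 0.8419 0.4375 -0.8139 , θ̇: -0.0092 -0.1532 -0.0049 , ee: -0.8009 -0.0312 0.4084 , tau: -15.6351 -3.9868 1.0464
step 26 , theta: 0.8418 0.4359 -0.8140 , θ̇: -0.0067 -0.0595 -0.0159 , ee: -0.8006 -0.0319 0.4089 , tau: -16.1407 -4.3529 1.0094
step 27 , theta: 0.8417 0.4356 -0.8143 , θ̇: -0.0036 0.0094 -0.0177 , ee: -0.8005 -0.0321 0.4091 , tau: -16.5562 -4.6488 0.9759
step 28 , theta: 0.8417 0.4360 -0.8145 , θ̇: 0.0011 0.0529 -0.0113 , ee: -0.8006 -0.0319 0.4089 , tau: -16.8946 -4.8705 0.9485
step 29 , theta: 0.8418 0.4371 -0.8147 , θ̇: 0.0046 0.0852 -0.0079 , ee: -0.8007 -0.0316 0.4085 , tau: -17.1686 -5.0498 0.9271
step 30 , theta: 0.8418 0.4385 -0.8148 , θ̇: 0.0071 0.1089 -0.0065 , ee: -0.8009 -0.0310 0.4080 , tau: -17.3897 -5.1962 0.9098
step 31 , theta: 0.8420 0.4403 -0.8149 , θ̇: 0.0088 0.1254 -0.0058 , ee: -0.8011 -0.0304 0.4073 , tau: -17.5675 -5.3153 0.8956
step 32 , theta: 0.8421 0.4422 -0.8149 , θ̇: 0.0099 0.1363 -0.0054 , ee: -0.8014 -0.0296 0.4066 , tau: -17.7100 -5.4118 0.8839
step 33 , theta: 0.8423 0.4443 -0.8150 , θ̇: 0.0106 0.1426 -0.0051 , ee: -0.8017 -0.0288 0.4058 , tau: -17.8233 -5.4897 0.8741
step 34 , theta: 0.8424 0.4465 -0.8151 , θ̇: 0.0109 0.1453 -0.0050 , ee: -0.8020 -0.0280 0.4050 , tau: -17.9128 -5.5521 0.8660
step 35 , theta: 0.8426 0.4487 -0.8152 , θ̇: 0.0110 0.1452 -0.0049 , ee: -0.8023 -0.0272 0.4041 , tau: -17.9829 -5.6020 0.8592
step 36 , theta: 0.8427 0.4508 -0.8152 , θ̇: 0.0109 0.1430 -0.0048 , ee: -0.8026 -0.0264 0.4033 , tau: -18.0370 -5.6414 0.8537
step 37 , theta: 0.8429 0.4529 -0.8153 , θ̇: 0.0106 0.1393 -0.0048 , ee: -0.8028 -0.0255 0.4025 , tau: -18.0782 -5.6723 0.8490
step 38 , theta: 0.8431 0.4550 -0.8154 , θ̇: 0.0103 0.1344 -0.0048 , ee: -0.8031 -0.0248 0.4017 , tau: -18.1090 -5.6963 0.8452
step 39 , theta: 0.8432 0.4570 -0.8155 , θ̇: 0.0098 0.1286 -0.0048 , ee: -0.8034 -0.0240 0.4009 , tau: -18.1314 -5.7146 0.8421
step 40 , theta: 0.8434 0.4588 -0.8155 , θ̇: 0.0093 0.1224 -0.0048 , ee: -0.8036 -0.0233 0.4002 , tau: -18.1471 -5.7284 0.8395
step 41 , theta: 0.8435 0.4606 -0.8156 , θ̇: 0.0088 0.1159 -0.0048 , ee: -0.8039 -0.0226 0.3995 , tau: -18.1574 -5.7384 0.8374
step 42 , theta: 0.8436 0.4623 -0.8157 , θ̇: 0.0082 0.1092 -0.0049 , ee: -0.8041 -0.0220 0.3989 , tau: -18.1635 -5.7455 0.8357
step 43 , theta: 0.8437 0.4639 -0.8157 , θ̇: 0.0077 0.1025 -0.0049 , ee: -0.8043 -0.0214 0.3982
any joint saturated: no


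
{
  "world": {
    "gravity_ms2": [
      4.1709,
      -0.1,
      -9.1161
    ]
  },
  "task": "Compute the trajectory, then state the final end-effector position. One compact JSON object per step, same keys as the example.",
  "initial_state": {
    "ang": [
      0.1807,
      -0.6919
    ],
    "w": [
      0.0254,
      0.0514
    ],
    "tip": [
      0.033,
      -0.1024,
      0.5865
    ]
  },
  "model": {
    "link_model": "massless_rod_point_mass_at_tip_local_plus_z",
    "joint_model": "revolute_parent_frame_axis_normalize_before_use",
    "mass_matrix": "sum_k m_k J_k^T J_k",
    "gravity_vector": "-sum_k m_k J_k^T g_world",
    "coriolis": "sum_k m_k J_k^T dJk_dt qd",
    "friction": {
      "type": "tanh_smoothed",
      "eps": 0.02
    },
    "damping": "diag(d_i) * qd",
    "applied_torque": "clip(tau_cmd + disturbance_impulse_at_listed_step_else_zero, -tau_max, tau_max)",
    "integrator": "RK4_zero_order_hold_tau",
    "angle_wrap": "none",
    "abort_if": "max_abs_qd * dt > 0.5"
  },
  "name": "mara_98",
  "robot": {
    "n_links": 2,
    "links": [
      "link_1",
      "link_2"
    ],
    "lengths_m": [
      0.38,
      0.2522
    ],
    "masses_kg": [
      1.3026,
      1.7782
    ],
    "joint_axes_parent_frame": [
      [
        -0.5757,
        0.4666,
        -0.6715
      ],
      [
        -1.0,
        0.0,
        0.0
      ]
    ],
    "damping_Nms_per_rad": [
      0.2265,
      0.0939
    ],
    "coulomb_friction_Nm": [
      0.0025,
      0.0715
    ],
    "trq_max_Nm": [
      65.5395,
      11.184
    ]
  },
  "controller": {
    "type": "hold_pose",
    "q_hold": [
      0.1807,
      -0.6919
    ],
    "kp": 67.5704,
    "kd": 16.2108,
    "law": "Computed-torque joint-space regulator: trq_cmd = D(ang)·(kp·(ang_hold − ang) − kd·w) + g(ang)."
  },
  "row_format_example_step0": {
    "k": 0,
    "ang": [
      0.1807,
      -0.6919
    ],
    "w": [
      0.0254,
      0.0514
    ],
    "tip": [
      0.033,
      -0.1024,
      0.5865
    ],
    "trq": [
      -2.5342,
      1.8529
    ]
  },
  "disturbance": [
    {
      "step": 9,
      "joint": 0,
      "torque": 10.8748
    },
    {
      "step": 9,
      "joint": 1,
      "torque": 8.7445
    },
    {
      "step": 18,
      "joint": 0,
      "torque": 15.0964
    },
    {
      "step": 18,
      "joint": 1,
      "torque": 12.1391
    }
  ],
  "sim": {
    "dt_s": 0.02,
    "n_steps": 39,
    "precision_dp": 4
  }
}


{"k":1,"ang":[0.1812,-0.6913],"w":[0.0252,0.0137],"tip":[0.0332,-0.1021,0.5866],"trq":[-2.4726,1.9087]}
{"k":2,"ang":[0.1817,-0.6911],"w":[0.0186,0.0019],"tip":[0.0333,-0.1019,0.5867],"trq":[-2.4243,1.9379]}
{"k":3,"ang":[0.182,-0.6911],"w":[0.0112,0.0],"tip":[0.0333,-0.1018,0.5867],"trq":[-2.387,1.9542]}
{"k":4,"ang":[0.1821,-0.6911],"w":[0.0055,-0.0004],"tip":[0.0334,-0.1018,0.5867],"trq":[-2.3585,1.9658]}
{"k":5,"ang":[0.1822,-0.6911],"w":[0.0014,-0.0005],"tip":[0.0334,-0.1017,0.5867],"trq":[-2.3368,1.9746]}
{"k":6,"ang":[0.1822,-0.6912],"w":[-0.0013,-0.0006],"tip":[0.0334,-0.1017,0.5867],"trq":[-2.3203,1.9812]}
{"k":7,"ang":[0.1822,-0.6912],"w":[-0.0032,-0.0007],"tip":[0.0334,-0.1018,0.5867],"trq":[-2.3077,1.9863]}
{"k":8,"ang":[0.1821,-0.6912],"w":[-0.0044,-0.0007],"tip":[0.0334,-0.1018,0.5867],"trq":[-2.2982,1.9901]}
{"k":9,"ang":[0.182,-0.6912],"w":[-0.005,-0.0008],"tip":[0.0333,-0.1018,0.5867],"trq":[8.5839,10.7376]}
{"k":10,"ang":[0.182,-0.676],"w":[0.0041,1.5133],"tip":[0.0339,-0.0987,0.5888],"trq":[-6.0224,-0.9714]}
{"k":11,"ang":[0.1822,-0.6514],"w":[0.0173,0.9557],"tip":[0.0349,-0.0934,0.592],"trq":[-5.1841,-0.2561]}
{"k":12,"ang":[0.1826,-0.6363],"w":[0.025,0.5518],"tip":[0.0355,-0.09,0.594],"trq":[-4.5219,0.2932]}
{"k":13,"ang":[0.1831,-0.6282],"w":[0.0274,0.2647],"tip":[0.0359,-0.0881,0.595],"trq":[-3.9994,0.7158]}
{"k":14,"ang":[0.1837,-0.6249],"w":[0.0261,0.0649],"tip":[0.0362,-0.0872,0.5954],"trq":[-3.5882,1.041]}
{"k":15,"ang":[0.1841,-0.6248],"w":[0.0142,-0.0487],"tip":[0.0363,-0.0871,0.5955],"trq":[-3.2663,1.2704]}
{"k":16,"ang":[0.1842,-0.6263],"w":[-0.0058,-0.0962],"tip":[0.0362,-0.0874,0.5953],"trq":[-3.0171,1.4197]}
{"k":17,"ang":[0.1839,-0.6285],"w":[-0.0196,-0.126],"tip":[0.0361,-0.0879,0.595],"trq":[-2.8256,1.5348]}
{"k":18,"ang":[0.1834,-0.6312],"w":[-0.0286,-0.143],"tip":[0.0359,-0.0886,0.5946],"trq":[12.4176,11.184]}
{"k":19,"ang":[0.1861,-0.6216],"w":[0.2923,1.0955],"tip":[0.0368,-0.0857,0.5959],"trq":[-7.7423,-1.5435]}
{"k":20,"ang":[0.191,-0.6044],"w":[0.1976,0.618],"tip":[0.0386,-0.0804,0.5981],"trq":[-6.4807,-0.7076]}
{"k":21,"ang":[0.1942,-0.5956],"w":[0.1291,0.2723],"tip":[0.0397,-0.0774,0.5993],"trq":[-5.4925,-0.0575]}
{"k":22,"ang":[0.1963,-0.5925],"w":[0.0778,0.0297],"tip":[0.0403,-0.0761,0.5997],"trq":[-4.7197,0.4465]}
{"k":23,"ang":[0.1973,-0.5933],"w":[0.0235,-0.0947],"tip":[0.0405,-0.076,0.5996],"trq":[-4.1178,0.7976]}
{"k":24,"ang":[0.1974,-0.5959],"w":[-0.0183,-0.1681],"tip":[0.0404,-0.0765,0.5993],"trq":[-3.653,1.0601]}
{"k":25,"ang":[0.1967,-0.5997],"w":[-0.0466,-0.2137],"tip":[0.0401,-0.0776,0.5988],"trq":[-3.296,1.2627]}
{"k":26,"ang":[0.1956,-0.6042],"w":[-0.0651,-0.2389],"tip":[0.0396,-0.0789,0.5983],"trq":[-3.0223,1.4187]}
{"k":27,"ang":[0.1942,-0.6091],"w":[-0.0761,-0.2497],"tip":[0.0391,-0.0804,0.5977],"trq":[-2.8137,1.5384]}
{"k":28,"ang":[0.1926,-0.6141],"w":[-0.0816,-0.2504],"tip":[0.0386,-0.082,0.597],"trq":[-2.6556,1.6301]}
{"k":29,"ang":[0.191,-0.6191],"w":[-0.0832,-0.2444],"tip":[0.038,-0.0836,0.5964],"trq":[-2.5366,1.7001]}
{"k":30,"ang":[0.1893,-0.6238],"w":[-0.0818,-0.2339],"tip":[0.0375,-0.0852,0.5957],"trq":[-2.4479,1.7533]}
{"k":31,"ang":[0.1877,-0.6284],"w":[-0.0785,-0.2207],"tip":[0.0369,-0.0867,0.5951],"trq":[-2.3823,1.7936]}
{"k":32,"ang":[0.1862,-0.6326],"w":[-0.0739,-0.2061],"tip":[0.0364,-0.0881,0.5946],"trq":[-2.3344,1.824]}
{"k":33,"ang":[0.1848,-0.6366],"w":[-0.0685,-0.1908],"tip":[0.036,-0.0894,0.594],"trq":[-2.3,1.8468]}
{"k":34,"ang":[0.1835,-0.6403],"w":[-0.0628,-0.1755],"tip":[0.0356,-0.0906,0.5935],"trq":[-2.2758,1.8637]}
{"k":35,"ang":[0.1823,-0.6436],"w":[-0.057,-0.1606],"tip":[0.0352,-0.0917,0.593],"trq":[-2.2592,1.8762]}
{"k":36,"ang":[0.1812,-0.6467],"w":[-0.0514,-0.1463],"tip":[0.0348,-0.0927,0.5926],"trq":[-2.2482,1.8853]}
{"k":37,"ang":[0.1802,-0.6495],"w":[-0.0459,-0.1328],"tip":[0.0345,-0.0936,0.5922],"trq":[-2.2415,1.8919]}
{"k":38,"ang":[0.1793,-0.652],"w":[-0.0408,-0.1201],"tip":[0.0342,-0.0944,0.5918],"trq":[-2.2377,1.8965]}
{"k":39,"ang":[0.1786,-0.6543],"w":[-0.0361,-0.1084],"tip":[0.034,-0.0951,0.5915]}
{"summary": "final tip position (m): 0.0340 -0.0951 0.5915"}
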